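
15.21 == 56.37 False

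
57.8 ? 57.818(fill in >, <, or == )<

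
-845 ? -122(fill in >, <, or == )<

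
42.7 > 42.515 True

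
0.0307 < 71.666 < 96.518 True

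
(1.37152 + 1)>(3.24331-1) True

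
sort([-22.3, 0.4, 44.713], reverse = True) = [44.713, 0.4, -22.3]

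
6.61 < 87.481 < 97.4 True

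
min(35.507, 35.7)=35.507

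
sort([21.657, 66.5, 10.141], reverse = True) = [66.5, 21.657, 10.141]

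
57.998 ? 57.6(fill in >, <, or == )>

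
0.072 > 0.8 False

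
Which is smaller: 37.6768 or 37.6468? 37.6468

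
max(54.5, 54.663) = 54.663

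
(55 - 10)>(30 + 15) False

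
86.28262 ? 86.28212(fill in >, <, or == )>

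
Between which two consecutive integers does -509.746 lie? -510 and -509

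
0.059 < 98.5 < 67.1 False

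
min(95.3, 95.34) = 95.3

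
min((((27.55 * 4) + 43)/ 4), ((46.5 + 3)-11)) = 38.3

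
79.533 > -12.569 True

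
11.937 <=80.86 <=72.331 False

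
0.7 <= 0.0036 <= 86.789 False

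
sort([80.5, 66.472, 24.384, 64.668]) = [24.384, 64.668, 66.472, 80.5]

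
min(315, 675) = 315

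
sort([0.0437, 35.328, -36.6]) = [-36.6, 0.0437, 35.328]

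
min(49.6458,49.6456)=49.6456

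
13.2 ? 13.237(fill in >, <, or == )<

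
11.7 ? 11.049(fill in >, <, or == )>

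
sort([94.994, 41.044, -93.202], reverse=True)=[94.994, 41.044, -93.202]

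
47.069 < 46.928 False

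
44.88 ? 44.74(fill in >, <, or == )>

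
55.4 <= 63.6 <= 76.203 True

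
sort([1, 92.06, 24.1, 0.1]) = [0.1, 1, 24.1, 92.06]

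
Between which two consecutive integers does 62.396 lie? 62 and 63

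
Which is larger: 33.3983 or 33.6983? 33.6983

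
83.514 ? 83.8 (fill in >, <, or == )<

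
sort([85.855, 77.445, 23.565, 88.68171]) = [23.565, 77.445, 85.855, 88.68171]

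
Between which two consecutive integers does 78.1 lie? 78 and 79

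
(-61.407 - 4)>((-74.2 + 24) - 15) False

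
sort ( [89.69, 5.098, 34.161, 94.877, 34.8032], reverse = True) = [94.877, 89.69, 34.8032, 34.161, 5.098]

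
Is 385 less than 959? Yes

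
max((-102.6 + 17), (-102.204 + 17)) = -85.204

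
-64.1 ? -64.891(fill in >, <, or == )>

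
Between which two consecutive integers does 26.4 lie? 26 and 27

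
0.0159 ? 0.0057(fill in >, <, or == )>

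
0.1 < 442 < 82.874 False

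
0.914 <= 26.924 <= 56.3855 True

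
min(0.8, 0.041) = 0.041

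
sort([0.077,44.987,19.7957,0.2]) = [0.077,0.2,19.7957,44.987]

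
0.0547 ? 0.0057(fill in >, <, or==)>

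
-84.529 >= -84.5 False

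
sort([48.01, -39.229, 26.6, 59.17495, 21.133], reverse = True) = [59.17495, 48.01, 26.6, 21.133, -39.229]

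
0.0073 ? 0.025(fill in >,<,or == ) <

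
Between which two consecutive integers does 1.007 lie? 1 and 2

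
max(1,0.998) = 1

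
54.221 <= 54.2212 True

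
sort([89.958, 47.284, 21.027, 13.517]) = [13.517, 21.027, 47.284, 89.958]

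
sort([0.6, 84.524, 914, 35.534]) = [0.6, 35.534, 84.524, 914]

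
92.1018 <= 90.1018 False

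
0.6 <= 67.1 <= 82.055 True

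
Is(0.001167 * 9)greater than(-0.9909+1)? Yes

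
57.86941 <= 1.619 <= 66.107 False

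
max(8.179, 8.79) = 8.79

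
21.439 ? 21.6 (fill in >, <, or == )<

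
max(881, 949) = 949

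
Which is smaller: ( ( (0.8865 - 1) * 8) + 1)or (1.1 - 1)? ( ( (0.8865 - 1) * 8) + 1)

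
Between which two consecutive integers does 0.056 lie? 0 and 1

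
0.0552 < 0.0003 False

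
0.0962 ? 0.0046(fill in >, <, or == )>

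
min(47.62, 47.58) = 47.58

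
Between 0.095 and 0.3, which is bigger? 0.3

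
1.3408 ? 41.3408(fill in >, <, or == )<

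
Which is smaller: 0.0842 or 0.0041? 0.0041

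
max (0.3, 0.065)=0.3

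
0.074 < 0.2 True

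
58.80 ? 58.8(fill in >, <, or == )==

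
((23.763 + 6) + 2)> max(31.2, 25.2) True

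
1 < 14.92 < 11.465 False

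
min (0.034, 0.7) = 0.034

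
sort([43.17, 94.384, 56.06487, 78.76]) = [43.17, 56.06487, 78.76, 94.384]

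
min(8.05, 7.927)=7.927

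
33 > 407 False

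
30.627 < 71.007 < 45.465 False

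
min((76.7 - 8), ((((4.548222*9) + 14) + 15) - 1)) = 68.7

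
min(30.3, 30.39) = 30.3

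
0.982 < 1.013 True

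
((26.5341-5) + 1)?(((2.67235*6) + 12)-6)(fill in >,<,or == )>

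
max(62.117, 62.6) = 62.6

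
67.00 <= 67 True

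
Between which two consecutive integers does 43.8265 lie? 43 and 44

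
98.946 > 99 False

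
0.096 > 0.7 False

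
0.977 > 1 False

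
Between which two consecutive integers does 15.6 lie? 15 and 16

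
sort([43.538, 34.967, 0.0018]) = [0.0018, 34.967, 43.538]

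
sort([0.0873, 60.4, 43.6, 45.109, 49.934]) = [0.0873, 43.6, 45.109, 49.934, 60.4]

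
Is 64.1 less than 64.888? Yes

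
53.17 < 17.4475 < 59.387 False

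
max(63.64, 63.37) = 63.64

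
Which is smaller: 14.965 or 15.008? 14.965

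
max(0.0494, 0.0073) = 0.0494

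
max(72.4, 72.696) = 72.696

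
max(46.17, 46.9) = 46.9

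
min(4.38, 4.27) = 4.27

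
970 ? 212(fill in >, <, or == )>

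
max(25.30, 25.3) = 25.3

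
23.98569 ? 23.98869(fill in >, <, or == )<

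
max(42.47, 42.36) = 42.47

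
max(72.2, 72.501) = 72.501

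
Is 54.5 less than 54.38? No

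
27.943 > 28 False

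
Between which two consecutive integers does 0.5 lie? 0 and 1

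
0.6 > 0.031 True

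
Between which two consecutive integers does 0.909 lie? 0 and 1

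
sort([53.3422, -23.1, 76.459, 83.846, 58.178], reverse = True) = [83.846, 76.459, 58.178, 53.3422, -23.1]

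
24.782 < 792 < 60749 True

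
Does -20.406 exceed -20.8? Yes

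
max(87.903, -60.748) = 87.903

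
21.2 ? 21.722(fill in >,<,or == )<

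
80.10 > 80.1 False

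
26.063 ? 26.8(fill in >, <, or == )<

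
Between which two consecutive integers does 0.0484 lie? 0 and 1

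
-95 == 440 False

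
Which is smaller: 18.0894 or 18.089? 18.089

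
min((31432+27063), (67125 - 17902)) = 49223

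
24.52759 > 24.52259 True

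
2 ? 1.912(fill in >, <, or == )>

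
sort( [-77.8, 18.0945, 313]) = [-77.8, 18.0945, 313]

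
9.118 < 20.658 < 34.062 True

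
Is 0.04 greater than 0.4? No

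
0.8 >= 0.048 True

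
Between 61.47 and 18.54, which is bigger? 61.47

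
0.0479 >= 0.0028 True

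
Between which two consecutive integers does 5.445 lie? 5 and 6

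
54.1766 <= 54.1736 False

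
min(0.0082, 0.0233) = 0.0082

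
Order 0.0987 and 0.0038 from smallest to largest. 0.0038, 0.0987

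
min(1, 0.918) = 0.918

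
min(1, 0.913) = 0.913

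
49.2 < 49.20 False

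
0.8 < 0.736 False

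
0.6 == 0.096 False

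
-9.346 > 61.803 False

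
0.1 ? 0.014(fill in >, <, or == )>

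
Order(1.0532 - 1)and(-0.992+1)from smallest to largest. (-0.992+1), (1.0532 - 1)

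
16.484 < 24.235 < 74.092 True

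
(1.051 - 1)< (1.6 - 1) True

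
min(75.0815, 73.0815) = 73.0815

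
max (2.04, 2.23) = 2.23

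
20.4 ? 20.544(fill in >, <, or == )<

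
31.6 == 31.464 False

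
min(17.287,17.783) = 17.287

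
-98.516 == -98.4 False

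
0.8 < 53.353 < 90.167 True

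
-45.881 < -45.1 True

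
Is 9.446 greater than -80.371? Yes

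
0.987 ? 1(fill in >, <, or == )<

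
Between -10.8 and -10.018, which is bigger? -10.018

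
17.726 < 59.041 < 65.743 True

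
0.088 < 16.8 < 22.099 True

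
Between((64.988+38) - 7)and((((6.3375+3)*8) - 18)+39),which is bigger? ((64.988+38) - 7)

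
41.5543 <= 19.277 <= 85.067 False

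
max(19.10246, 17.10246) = 19.10246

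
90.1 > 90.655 False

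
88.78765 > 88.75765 True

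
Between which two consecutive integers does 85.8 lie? 85 and 86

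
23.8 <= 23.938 True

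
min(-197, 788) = -197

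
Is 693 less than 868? Yes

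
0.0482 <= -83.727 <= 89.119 False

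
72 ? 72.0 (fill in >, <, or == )==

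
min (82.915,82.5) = 82.5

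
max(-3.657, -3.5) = -3.5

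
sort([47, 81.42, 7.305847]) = [7.305847, 47, 81.42]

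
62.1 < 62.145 True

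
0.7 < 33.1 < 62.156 True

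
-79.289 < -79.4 False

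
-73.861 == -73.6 False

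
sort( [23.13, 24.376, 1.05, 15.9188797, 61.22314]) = [1.05, 15.9188797, 23.13, 24.376, 61.22314]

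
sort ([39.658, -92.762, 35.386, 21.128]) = [-92.762, 21.128, 35.386, 39.658]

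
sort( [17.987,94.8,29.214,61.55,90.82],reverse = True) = [94.8,90.82,61.55,29.214,17.987]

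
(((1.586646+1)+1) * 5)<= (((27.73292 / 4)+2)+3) False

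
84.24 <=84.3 True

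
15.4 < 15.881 True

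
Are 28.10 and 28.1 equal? Yes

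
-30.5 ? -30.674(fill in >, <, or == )>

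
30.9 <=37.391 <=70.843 True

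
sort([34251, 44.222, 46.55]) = [44.222, 46.55, 34251]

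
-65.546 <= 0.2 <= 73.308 True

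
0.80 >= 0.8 True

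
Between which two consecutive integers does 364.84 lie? 364 and 365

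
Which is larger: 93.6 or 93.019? 93.6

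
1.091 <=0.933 False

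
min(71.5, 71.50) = 71.5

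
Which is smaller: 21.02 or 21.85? 21.02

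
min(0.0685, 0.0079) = 0.0079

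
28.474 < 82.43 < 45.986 False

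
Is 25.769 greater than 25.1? Yes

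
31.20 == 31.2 True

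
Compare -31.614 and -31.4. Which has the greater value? -31.4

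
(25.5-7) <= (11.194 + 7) False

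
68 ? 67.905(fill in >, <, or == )>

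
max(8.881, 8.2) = 8.881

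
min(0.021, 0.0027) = 0.0027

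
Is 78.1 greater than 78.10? No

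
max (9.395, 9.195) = 9.395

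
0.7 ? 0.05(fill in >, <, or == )>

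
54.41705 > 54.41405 True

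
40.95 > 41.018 False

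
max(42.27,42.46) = 42.46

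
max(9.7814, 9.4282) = 9.7814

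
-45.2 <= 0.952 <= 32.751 True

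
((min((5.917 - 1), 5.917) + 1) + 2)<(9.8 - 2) False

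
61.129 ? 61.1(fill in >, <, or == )>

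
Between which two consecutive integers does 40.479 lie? 40 and 41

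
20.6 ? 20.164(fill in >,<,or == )>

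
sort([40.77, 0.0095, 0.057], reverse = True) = [40.77, 0.057, 0.0095]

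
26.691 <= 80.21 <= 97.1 True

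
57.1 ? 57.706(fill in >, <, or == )<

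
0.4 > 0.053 True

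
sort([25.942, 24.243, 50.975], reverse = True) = [50.975, 25.942, 24.243]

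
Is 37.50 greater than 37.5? No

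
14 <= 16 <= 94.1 True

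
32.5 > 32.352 True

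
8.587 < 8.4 False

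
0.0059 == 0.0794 False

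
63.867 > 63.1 True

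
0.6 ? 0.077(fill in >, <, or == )>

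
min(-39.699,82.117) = -39.699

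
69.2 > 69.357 False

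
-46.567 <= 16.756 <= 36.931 True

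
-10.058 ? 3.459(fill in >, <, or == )<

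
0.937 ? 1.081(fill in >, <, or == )<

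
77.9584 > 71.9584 True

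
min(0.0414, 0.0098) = 0.0098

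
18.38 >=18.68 False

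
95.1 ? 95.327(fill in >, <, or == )<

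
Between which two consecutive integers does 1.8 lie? 1 and 2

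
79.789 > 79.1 True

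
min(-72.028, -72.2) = -72.2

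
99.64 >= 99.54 True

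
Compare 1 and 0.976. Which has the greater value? 1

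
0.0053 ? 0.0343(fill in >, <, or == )<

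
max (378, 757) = 757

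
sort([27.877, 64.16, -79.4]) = [-79.4, 27.877, 64.16]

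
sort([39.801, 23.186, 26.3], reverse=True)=[39.801, 26.3, 23.186]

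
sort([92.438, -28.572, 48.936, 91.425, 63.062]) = [-28.572, 48.936, 63.062, 91.425, 92.438]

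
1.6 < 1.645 True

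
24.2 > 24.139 True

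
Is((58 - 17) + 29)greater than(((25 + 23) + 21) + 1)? No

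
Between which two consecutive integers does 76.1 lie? 76 and 77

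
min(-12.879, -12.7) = -12.879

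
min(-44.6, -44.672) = -44.672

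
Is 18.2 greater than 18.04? Yes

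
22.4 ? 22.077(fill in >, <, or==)>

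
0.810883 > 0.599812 True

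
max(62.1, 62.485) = 62.485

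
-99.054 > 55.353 False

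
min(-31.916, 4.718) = -31.916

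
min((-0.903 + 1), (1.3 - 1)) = 0.097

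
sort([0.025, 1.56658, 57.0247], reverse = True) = [57.0247, 1.56658, 0.025]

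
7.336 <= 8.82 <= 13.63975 True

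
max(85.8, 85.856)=85.856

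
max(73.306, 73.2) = 73.306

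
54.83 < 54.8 False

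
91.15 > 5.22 True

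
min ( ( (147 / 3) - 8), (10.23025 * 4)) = 40.921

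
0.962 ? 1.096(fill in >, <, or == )<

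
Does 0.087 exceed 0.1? No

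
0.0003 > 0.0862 False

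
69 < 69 False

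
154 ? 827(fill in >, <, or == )<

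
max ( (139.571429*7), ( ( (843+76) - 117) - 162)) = 977.000003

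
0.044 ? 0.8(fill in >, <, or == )<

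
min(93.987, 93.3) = 93.3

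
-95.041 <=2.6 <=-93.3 False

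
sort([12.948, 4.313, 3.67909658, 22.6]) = [3.67909658, 4.313, 12.948, 22.6]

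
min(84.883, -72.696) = -72.696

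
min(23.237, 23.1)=23.1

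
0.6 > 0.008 True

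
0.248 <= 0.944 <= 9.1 True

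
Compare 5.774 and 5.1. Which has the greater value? 5.774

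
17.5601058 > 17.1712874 True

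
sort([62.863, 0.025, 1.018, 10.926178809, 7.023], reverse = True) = [62.863, 10.926178809, 7.023, 1.018, 0.025]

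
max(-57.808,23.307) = 23.307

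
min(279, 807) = 279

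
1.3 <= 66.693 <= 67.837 True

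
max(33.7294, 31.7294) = 33.7294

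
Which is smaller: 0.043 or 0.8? 0.043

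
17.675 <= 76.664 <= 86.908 True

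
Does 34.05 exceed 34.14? No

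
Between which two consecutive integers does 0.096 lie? 0 and 1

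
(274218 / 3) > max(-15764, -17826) True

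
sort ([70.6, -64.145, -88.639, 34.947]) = [-88.639, -64.145, 34.947, 70.6]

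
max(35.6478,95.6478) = 95.6478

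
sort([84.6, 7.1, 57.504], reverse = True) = [84.6, 57.504, 7.1]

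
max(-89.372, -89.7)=-89.372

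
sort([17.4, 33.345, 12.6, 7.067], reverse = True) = [33.345, 17.4, 12.6, 7.067]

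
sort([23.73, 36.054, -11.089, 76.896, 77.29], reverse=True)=[77.29, 76.896, 36.054, 23.73, -11.089]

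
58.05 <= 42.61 False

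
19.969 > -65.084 True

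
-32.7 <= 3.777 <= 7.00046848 True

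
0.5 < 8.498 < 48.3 True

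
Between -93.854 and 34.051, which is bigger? 34.051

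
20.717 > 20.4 True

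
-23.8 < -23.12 True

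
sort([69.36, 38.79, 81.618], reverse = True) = [81.618, 69.36, 38.79]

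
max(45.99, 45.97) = 45.99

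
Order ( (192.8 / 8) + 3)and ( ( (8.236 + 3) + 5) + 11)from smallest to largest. ( (192.8 / 8) + 3), ( ( (8.236 + 3) + 5) + 11)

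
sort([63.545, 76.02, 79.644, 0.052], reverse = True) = [79.644, 76.02, 63.545, 0.052]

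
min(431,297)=297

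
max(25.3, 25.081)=25.3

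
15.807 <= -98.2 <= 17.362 False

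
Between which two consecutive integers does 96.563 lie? 96 and 97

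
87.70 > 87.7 False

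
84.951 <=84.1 False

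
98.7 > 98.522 True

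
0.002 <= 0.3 True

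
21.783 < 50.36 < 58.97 True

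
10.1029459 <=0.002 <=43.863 False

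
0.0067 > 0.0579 False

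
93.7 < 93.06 False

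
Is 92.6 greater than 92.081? Yes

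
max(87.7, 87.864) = 87.864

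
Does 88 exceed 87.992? Yes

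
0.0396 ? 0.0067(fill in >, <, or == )>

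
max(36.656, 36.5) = 36.656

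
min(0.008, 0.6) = 0.008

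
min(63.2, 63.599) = 63.2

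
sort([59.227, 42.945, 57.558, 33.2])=[33.2, 42.945, 57.558, 59.227]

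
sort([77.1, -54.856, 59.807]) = [-54.856, 59.807, 77.1]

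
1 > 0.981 True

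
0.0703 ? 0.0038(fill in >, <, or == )>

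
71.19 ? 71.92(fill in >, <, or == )<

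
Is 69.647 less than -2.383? No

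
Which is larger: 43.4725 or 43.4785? 43.4785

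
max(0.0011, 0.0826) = 0.0826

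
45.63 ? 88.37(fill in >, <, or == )<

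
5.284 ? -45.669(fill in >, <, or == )>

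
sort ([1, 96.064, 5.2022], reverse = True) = [96.064, 5.2022, 1]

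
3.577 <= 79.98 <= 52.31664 False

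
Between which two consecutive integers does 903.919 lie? 903 and 904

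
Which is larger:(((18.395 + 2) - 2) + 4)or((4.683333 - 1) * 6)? (((18.395 + 2) - 2) + 4)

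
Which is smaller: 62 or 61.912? 61.912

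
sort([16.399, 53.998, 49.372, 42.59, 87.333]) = [16.399, 42.59, 49.372, 53.998, 87.333]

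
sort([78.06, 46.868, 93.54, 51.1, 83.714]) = [46.868, 51.1, 78.06, 83.714, 93.54]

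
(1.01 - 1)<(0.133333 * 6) True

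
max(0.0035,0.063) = 0.063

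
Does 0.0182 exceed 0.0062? Yes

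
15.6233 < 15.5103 False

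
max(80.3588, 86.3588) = 86.3588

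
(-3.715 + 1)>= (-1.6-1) False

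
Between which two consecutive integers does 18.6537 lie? 18 and 19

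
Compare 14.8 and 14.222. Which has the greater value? 14.8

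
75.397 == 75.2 False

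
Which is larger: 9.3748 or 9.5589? 9.5589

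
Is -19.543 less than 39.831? Yes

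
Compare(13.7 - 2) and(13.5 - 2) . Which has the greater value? (13.7 - 2)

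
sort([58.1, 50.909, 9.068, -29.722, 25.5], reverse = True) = [58.1, 50.909, 25.5, 9.068, -29.722]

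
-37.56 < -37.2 True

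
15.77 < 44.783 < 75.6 True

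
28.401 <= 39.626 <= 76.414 True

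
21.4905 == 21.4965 False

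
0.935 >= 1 False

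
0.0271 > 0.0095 True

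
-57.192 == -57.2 False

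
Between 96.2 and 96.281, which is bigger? 96.281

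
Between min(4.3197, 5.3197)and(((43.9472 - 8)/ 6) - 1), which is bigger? (((43.9472 - 8)/ 6) - 1)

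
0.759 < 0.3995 False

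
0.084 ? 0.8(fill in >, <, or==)<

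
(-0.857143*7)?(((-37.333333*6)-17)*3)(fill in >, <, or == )>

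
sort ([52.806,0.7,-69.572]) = [-69.572,0.7,52.806]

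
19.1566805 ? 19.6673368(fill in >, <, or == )<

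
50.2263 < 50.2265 True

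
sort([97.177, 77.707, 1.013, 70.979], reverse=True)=[97.177, 77.707, 70.979, 1.013]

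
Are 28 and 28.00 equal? Yes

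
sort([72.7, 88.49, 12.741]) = [12.741, 72.7, 88.49]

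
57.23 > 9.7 True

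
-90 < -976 False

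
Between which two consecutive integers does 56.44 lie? 56 and 57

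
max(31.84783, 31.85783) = 31.85783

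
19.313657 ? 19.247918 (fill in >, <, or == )>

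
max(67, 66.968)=67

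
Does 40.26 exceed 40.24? Yes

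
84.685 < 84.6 False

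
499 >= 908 False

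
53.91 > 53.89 True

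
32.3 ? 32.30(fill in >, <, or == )==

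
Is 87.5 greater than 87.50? No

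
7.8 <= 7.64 False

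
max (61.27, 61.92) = 61.92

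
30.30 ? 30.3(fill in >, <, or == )==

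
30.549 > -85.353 True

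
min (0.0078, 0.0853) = 0.0078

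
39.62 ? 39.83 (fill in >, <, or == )<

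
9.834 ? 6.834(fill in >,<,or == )>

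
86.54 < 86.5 False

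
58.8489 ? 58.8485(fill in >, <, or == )>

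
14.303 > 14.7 False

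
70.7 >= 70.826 False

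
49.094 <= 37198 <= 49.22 False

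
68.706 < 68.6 False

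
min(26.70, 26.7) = 26.70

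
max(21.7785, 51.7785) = 51.7785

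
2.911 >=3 False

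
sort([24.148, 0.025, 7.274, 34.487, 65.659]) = [0.025, 7.274, 24.148, 34.487, 65.659]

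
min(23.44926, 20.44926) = 20.44926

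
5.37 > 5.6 False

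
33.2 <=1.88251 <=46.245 False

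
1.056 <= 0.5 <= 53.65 False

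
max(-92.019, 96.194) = 96.194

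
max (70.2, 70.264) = 70.264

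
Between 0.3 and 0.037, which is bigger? 0.3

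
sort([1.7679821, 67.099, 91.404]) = [1.7679821, 67.099, 91.404]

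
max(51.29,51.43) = 51.43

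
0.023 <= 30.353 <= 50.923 True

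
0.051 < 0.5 True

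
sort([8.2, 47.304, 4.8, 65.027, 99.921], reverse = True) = [99.921, 65.027, 47.304, 8.2, 4.8]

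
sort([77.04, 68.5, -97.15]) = [-97.15, 68.5, 77.04]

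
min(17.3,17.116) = 17.116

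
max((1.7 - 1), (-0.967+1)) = 0.7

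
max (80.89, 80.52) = 80.89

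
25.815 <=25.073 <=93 False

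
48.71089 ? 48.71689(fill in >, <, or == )<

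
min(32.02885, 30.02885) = 30.02885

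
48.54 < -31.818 False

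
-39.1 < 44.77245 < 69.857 True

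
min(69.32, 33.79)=33.79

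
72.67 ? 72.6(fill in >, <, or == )>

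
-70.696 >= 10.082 False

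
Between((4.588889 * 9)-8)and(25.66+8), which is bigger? (25.66+8)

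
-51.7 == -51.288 False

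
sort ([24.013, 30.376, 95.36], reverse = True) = [95.36, 30.376, 24.013]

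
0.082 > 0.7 False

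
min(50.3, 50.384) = 50.3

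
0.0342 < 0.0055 False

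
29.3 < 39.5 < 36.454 False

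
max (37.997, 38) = 38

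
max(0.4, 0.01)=0.4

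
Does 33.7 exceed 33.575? Yes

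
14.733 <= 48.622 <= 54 True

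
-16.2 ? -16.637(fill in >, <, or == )>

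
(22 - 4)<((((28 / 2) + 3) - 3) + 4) False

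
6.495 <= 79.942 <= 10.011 False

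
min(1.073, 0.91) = 0.91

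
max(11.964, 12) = 12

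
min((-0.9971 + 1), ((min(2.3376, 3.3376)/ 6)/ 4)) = 0.0029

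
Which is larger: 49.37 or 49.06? 49.37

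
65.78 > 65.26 True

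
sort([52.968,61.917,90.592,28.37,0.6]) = [0.6,28.37,52.968,61.917,90.592]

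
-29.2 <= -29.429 False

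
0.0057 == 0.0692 False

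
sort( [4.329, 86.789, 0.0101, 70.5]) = [0.0101, 4.329, 70.5, 86.789]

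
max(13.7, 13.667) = 13.7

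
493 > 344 True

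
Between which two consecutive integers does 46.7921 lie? 46 and 47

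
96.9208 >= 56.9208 True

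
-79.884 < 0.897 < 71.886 True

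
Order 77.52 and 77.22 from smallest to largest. 77.22, 77.52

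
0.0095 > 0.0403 False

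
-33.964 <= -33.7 True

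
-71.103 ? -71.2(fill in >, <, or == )>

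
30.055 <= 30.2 True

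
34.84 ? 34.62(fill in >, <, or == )>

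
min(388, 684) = 388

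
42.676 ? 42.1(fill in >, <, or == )>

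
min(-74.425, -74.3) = -74.425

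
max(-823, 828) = 828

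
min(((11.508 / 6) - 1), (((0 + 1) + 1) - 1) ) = 0.918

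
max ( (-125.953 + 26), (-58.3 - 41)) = -99.3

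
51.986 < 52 True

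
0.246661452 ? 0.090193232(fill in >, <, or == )>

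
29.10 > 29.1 False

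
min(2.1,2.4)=2.1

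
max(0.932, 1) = 1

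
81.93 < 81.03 False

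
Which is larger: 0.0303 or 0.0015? 0.0303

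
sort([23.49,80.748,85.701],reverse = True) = [85.701,80.748,23.49]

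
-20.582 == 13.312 False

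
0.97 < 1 True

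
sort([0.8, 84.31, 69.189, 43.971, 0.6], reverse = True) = [84.31, 69.189, 43.971, 0.8, 0.6]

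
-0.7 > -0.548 False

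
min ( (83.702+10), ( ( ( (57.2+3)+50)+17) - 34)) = 93.2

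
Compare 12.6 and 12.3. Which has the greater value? 12.6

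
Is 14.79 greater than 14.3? Yes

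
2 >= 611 False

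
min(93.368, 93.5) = 93.368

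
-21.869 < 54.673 True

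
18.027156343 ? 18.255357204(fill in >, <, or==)<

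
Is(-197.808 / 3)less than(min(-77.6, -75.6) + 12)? Yes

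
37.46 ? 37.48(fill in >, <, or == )<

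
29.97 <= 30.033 True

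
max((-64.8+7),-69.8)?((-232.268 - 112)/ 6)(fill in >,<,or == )<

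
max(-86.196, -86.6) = -86.196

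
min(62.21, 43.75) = 43.75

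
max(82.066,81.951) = 82.066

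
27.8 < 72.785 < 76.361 True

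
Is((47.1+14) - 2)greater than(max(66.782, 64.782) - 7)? No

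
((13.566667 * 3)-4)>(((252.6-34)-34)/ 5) False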